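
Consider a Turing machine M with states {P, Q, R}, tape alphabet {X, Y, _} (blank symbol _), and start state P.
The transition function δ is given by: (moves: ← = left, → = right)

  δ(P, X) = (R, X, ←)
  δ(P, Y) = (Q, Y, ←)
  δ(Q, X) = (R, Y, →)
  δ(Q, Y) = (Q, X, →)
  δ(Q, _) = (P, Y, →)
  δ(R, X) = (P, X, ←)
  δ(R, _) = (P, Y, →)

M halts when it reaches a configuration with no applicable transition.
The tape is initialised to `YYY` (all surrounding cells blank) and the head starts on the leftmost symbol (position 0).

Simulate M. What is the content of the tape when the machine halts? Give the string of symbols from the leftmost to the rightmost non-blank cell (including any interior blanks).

P | _[Y]YY__   read Y → write Y, move ←, go to Q
Q | [_]YYY__   read _ → write Y, move →, go to P
P | Y[Y]YY__   read Y → write Y, move ←, go to Q
Q | [Y]YYY__   read Y → write X, move →, go to Q
Q | X[Y]YY__   read Y → write X, move →, go to Q
Q | XX[Y]Y__   read Y → write X, move →, go to Q
Q | XXX[Y]__   read Y → write X, move →, go to Q
Q | XXXX[_]_   read _ → write Y, move →, go to P
P | XXXXY[_]
The non-blank tape span at halt is XXXXY.

XXXXY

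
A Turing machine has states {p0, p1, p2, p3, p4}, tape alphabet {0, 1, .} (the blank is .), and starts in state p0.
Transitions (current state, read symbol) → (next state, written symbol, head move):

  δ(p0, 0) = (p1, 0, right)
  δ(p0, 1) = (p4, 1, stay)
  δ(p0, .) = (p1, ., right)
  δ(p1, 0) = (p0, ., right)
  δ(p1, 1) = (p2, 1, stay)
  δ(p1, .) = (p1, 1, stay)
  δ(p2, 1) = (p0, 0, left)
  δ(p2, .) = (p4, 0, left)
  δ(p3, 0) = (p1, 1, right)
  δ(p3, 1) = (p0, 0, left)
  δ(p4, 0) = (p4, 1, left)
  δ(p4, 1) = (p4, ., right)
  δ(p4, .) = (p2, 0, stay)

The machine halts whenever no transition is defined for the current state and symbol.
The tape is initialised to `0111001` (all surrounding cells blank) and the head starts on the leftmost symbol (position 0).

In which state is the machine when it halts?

p2

p0 | [0]111001   read 0 → write 0, move right, go to p1
p1 | 0[1]11001   read 1 → write 1, move stay, go to p2
p2 | 0[1]11001   read 1 → write 0, move left, go to p0
p0 | [0]011001   read 0 → write 0, move right, go to p1
p1 | 0[0]11001   read 0 → write ., move right, go to p0
p0 | 0.[1]1001   read 1 → write 1, move stay, go to p4
p4 | 0.[1]1001   read 1 → write ., move right, go to p4
p4 | 0..[1]001   read 1 → write ., move right, go to p4
p4 | 0...[0]01   read 0 → write 1, move left, go to p4
p4 | 0..[.]101   read . → write 0, move stay, go to p2
p2 | 0..[0]101
No transition is defined for (p2, 0); M halts in state p2.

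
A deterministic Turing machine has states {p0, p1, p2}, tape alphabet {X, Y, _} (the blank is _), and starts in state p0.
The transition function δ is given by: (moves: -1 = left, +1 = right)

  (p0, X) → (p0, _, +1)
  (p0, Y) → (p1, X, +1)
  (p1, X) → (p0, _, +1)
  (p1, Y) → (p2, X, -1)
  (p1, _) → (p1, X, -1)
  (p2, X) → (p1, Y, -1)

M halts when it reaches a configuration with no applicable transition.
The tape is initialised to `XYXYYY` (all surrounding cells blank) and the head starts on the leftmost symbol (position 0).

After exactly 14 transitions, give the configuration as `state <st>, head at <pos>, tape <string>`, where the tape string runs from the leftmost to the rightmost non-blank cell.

state p0, head at 6, tape X__X

p0 | [X]YXYYY_   read X → write _, move +1, go to p0
p0 | _[Y]XYYY_   read Y → write X, move +1, go to p1
p1 | _X[X]YYY_   read X → write _, move +1, go to p0
p0 | _X_[Y]YY_   read Y → write X, move +1, go to p1
p1 | _X_X[Y]Y_   read Y → write X, move -1, go to p2
p2 | _X_[X]XY_   read X → write Y, move -1, go to p1
p1 | _X[_]YXY_   read _ → write X, move -1, go to p1
p1 | _[X]XYXY_   read X → write _, move +1, go to p0
p0 | __[X]YXY_   read X → write _, move +1, go to p0
p0 | ___[Y]XY_   read Y → write X, move +1, go to p1
p1 | ___X[X]Y_   read X → write _, move +1, go to p0
p0 | ___X_[Y]_   read Y → write X, move +1, go to p1
p1 | ___X_X[_]   read _ → write X, move -1, go to p1
p1 | ___X_[X]X   read X → write _, move +1, go to p0
p0 | ___X__[X]
After 14 steps: state p0, head at 6, tape X__X.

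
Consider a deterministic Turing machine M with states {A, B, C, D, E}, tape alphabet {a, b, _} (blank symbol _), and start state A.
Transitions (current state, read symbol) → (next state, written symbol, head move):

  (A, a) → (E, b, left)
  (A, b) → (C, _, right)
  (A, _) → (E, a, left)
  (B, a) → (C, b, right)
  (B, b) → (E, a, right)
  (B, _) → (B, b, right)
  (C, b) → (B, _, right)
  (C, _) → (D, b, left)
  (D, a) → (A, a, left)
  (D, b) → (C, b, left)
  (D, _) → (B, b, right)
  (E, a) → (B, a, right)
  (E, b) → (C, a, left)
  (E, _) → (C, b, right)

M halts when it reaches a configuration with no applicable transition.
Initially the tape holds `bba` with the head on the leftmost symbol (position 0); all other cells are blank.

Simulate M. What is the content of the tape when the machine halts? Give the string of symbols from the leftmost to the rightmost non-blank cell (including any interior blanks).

baab

A | [b]ba_   read b → write _, move right, go to C
C | _[b]a_   read b → write _, move right, go to B
B | __[a]_   read a → write b, move right, go to C
C | __b[_]   read _ → write b, move left, go to D
D | __[b]b   read b → write b, move left, go to C
C | _[_]bb   read _ → write b, move left, go to D
D | [_]bbb   read _ → write b, move right, go to B
B | b[b]bb   read b → write a, move right, go to E
E | ba[b]b   read b → write a, move left, go to C
C | b[a]ab
The non-blank tape span at halt is baab.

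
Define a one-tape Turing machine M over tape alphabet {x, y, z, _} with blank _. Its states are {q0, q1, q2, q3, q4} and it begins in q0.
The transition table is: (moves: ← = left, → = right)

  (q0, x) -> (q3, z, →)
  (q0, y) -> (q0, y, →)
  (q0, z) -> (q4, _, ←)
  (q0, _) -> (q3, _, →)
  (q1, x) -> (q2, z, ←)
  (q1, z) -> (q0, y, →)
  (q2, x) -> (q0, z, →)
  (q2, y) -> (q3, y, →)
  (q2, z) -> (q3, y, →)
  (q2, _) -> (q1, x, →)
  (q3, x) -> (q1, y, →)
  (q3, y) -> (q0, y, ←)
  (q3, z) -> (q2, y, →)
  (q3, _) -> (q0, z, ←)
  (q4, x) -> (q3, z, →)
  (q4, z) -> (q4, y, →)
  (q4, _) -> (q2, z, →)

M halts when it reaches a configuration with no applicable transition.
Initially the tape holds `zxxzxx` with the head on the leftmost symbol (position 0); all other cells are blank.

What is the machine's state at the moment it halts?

q0 | _[z]xxzxx__   read z → write _, move ←, go to q4
q4 | [_]_xxzxx__   read _ → write z, move →, go to q2
q2 | z[_]xxzxx__   read _ → write x, move →, go to q1
q1 | zx[x]xzxx__   read x → write z, move ←, go to q2
q2 | z[x]zxzxx__   read x → write z, move →, go to q0
q0 | zz[z]xzxx__   read z → write _, move ←, go to q4
q4 | z[z]_xzxx__   read z → write y, move →, go to q4
q4 | zy[_]xzxx__   read _ → write z, move →, go to q2
q2 | zyz[x]zxx__   read x → write z, move →, go to q0
q0 | zyzz[z]xx__   read z → write _, move ←, go to q4
q4 | zyz[z]_xx__   read z → write y, move →, go to q4
q4 | zyzy[_]xx__   read _ → write z, move →, go to q2
q2 | zyzyz[x]x__   read x → write z, move →, go to q0
q0 | zyzyzz[x]__   read x → write z, move →, go to q3
q3 | zyzyzzz[_]_   read _ → write z, move ←, go to q0
q0 | zyzyzz[z]z_   read z → write _, move ←, go to q4
q4 | zyzyz[z]_z_   read z → write y, move →, go to q4
q4 | zyzyzy[_]z_   read _ → write z, move →, go to q2
q2 | zyzyzyz[z]_   read z → write y, move →, go to q3
q3 | zyzyzyzy[_]   read _ → write z, move ←, go to q0
q0 | zyzyzyz[y]z   read y → write y, move →, go to q0
q0 | zyzyzyzy[z]   read z → write _, move ←, go to q4
q4 | zyzyzyz[y]_
No transition is defined for (q4, y); M halts in state q4.

q4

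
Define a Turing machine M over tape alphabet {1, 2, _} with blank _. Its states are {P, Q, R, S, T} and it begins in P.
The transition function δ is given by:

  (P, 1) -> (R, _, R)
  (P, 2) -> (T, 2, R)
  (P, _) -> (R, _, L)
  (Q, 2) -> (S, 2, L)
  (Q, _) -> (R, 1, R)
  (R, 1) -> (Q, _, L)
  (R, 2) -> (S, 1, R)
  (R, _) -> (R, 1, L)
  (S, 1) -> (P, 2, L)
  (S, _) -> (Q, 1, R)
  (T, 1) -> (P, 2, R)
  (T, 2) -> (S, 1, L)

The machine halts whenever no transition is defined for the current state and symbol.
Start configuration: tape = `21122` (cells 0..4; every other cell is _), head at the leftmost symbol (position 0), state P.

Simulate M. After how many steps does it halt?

4

P | [2]1122   read 2 → write 2, move R, go to T
T | 2[1]122   read 1 → write 2, move R, go to P
P | 22[1]22   read 1 → write _, move R, go to R
R | 22_[2]2   read 2 → write 1, move R, go to S
S | 22_1[2]
M halts after 4 transitions.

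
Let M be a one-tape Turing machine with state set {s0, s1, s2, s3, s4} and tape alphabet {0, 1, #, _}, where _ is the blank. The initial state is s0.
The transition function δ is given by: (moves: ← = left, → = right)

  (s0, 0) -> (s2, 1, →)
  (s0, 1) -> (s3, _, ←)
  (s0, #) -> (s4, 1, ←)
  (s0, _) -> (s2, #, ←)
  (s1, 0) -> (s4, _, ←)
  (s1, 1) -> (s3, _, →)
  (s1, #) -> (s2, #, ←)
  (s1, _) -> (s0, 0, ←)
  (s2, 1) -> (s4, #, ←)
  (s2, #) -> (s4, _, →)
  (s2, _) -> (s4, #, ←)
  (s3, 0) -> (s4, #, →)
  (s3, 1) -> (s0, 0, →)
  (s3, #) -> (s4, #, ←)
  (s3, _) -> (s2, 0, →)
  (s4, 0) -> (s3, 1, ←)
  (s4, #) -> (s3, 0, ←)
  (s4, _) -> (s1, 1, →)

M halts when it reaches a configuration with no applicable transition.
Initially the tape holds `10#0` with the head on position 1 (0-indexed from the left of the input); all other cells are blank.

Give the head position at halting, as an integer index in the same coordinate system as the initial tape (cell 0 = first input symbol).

s0 | 1[0]#0   read 0 → write 1, move →, go to s2
s2 | 11[#]0   read # → write _, move →, go to s4
s4 | 11_[0]   read 0 → write 1, move ←, go to s3
s3 | 11[_]1   read _ → write 0, move →, go to s2
s2 | 110[1]   read 1 → write #, move ←, go to s4
s4 | 11[0]#   read 0 → write 1, move ←, go to s3
s3 | 1[1]1#   read 1 → write 0, move →, go to s0
s0 | 10[1]#   read 1 → write _, move ←, go to s3
s3 | 1[0]_#   read 0 → write #, move →, go to s4
s4 | 1#[_]#   read _ → write 1, move →, go to s1
s1 | 1#1[#]   read # → write #, move ←, go to s2
s2 | 1#[1]#   read 1 → write #, move ←, go to s4
s4 | 1[#]##   read # → write 0, move ←, go to s3
s3 | [1]0##   read 1 → write 0, move →, go to s0
s0 | 0[0]##   read 0 → write 1, move →, go to s2
s2 | 01[#]#   read # → write _, move →, go to s4
s4 | 01_[#]   read # → write 0, move ←, go to s3
s3 | 01[_]0   read _ → write 0, move →, go to s2
s2 | 010[0]
At halt the head is at cell 3.

3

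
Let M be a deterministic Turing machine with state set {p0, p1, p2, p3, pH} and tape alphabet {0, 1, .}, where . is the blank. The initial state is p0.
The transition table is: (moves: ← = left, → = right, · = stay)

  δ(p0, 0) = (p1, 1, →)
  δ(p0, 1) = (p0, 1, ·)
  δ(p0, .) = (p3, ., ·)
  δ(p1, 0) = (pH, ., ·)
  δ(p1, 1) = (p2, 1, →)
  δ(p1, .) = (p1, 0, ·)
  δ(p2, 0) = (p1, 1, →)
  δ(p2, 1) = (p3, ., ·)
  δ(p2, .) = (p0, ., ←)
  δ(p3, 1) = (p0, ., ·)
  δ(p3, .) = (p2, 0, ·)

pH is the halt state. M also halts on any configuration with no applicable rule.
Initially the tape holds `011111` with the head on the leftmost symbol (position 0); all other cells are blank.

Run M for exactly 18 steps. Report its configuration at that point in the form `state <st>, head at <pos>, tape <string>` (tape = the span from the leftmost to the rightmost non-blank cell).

state p0, head at 5, tape 111111

p0 | [0]11111.   read 0 → write 1, move →, go to p1
p1 | 1[1]1111.   read 1 → write 1, move →, go to p2
p2 | 11[1]111.   read 1 → write ., move ·, go to p3
p3 | 11[.]111.   read . → write 0, move ·, go to p2
p2 | 11[0]111.   read 0 → write 1, move →, go to p1
p1 | 111[1]11.   read 1 → write 1, move →, go to p2
p2 | 1111[1]1.   read 1 → write ., move ·, go to p3
p3 | 1111[.]1.   read . → write 0, move ·, go to p2
p2 | 1111[0]1.   read 0 → write 1, move →, go to p1
p1 | 11111[1].   read 1 → write 1, move →, go to p2
p2 | 111111[.]   read . → write ., move ←, go to p0
p0 | 11111[1].   read 1 → write 1, move ·, go to p0
p0 | 11111[1].   read 1 → write 1, move ·, go to p0
p0 | 11111[1].   read 1 → write 1, move ·, go to p0
p0 | 11111[1].   read 1 → write 1, move ·, go to p0
p0 | 11111[1].   read 1 → write 1, move ·, go to p0
p0 | 11111[1].   read 1 → write 1, move ·, go to p0
p0 | 11111[1].   read 1 → write 1, move ·, go to p0
p0 | 11111[1].
After 18 steps: state p0, head at 5, tape 111111.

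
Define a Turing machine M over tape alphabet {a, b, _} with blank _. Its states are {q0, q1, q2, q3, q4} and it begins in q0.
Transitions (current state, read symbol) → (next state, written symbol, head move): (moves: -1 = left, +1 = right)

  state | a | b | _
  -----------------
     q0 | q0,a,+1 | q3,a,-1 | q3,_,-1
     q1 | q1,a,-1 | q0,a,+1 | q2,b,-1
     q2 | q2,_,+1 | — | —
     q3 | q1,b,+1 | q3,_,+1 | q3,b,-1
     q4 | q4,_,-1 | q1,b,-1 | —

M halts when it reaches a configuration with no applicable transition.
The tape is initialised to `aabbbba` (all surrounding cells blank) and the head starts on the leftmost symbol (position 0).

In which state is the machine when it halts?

state=q0 head=0 tape=[a]abbbba_   (q0,a)→(q0,a,+1)
state=q0 head=1 tape=a[a]bbbba_   (q0,a)→(q0,a,+1)
state=q0 head=2 tape=aa[b]bbba_   (q0,b)→(q3,a,-1)
state=q3 head=1 tape=a[a]abbba_   (q3,a)→(q1,b,+1)
state=q1 head=2 tape=ab[a]bbba_   (q1,a)→(q1,a,-1)
state=q1 head=1 tape=a[b]abbba_   (q1,b)→(q0,a,+1)
state=q0 head=2 tape=aa[a]bbba_   (q0,a)→(q0,a,+1)
state=q0 head=3 tape=aaa[b]bba_   (q0,b)→(q3,a,-1)
state=q3 head=2 tape=aa[a]abba_   (q3,a)→(q1,b,+1)
state=q1 head=3 tape=aab[a]bba_   (q1,a)→(q1,a,-1)
state=q1 head=2 tape=aa[b]abba_   (q1,b)→(q0,a,+1)
state=q0 head=3 tape=aaa[a]bba_   (q0,a)→(q0,a,+1)
state=q0 head=4 tape=aaaa[b]ba_   (q0,b)→(q3,a,-1)
state=q3 head=3 tape=aaa[a]aba_   (q3,a)→(q1,b,+1)
state=q1 head=4 tape=aaab[a]ba_   (q1,a)→(q1,a,-1)
state=q1 head=3 tape=aaa[b]aba_   (q1,b)→(q0,a,+1)
state=q0 head=4 tape=aaaa[a]ba_   (q0,a)→(q0,a,+1)
state=q0 head=5 tape=aaaaa[b]a_   (q0,b)→(q3,a,-1)
state=q3 head=4 tape=aaaa[a]aa_   (q3,a)→(q1,b,+1)
state=q1 head=5 tape=aaaab[a]a_   (q1,a)→(q1,a,-1)
state=q1 head=4 tape=aaaa[b]aa_   (q1,b)→(q0,a,+1)
state=q0 head=5 tape=aaaaa[a]a_   (q0,a)→(q0,a,+1)
state=q0 head=6 tape=aaaaaa[a]_   (q0,a)→(q0,a,+1)
state=q0 head=7 tape=aaaaaaa[_]   (q0,_)→(q3,_,-1)
state=q3 head=6 tape=aaaaaa[a]_   (q3,a)→(q1,b,+1)
state=q1 head=7 tape=aaaaaab[_]   (q1,_)→(q2,b,-1)
state=q2 head=6 tape=aaaaaa[b]b
No transition is defined for (q2, b); M halts in state q2.

q2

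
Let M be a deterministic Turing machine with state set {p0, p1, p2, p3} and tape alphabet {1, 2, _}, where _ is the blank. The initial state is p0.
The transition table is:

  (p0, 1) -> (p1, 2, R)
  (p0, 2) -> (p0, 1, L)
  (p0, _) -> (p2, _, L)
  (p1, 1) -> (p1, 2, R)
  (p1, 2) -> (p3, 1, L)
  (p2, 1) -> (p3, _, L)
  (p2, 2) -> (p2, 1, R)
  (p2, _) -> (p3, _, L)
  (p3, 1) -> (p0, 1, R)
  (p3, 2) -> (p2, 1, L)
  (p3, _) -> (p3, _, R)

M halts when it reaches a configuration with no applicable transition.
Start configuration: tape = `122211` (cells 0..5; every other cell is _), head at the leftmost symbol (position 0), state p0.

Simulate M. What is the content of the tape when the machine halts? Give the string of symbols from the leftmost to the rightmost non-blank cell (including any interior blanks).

1222

p0 | __[1]22211_   read 1 → write 2, move R, go to p1
p1 | __2[2]2211_   read 2 → write 1, move L, go to p3
p3 | __[2]12211_   read 2 → write 1, move L, go to p2
p2 | _[_]112211_   read _ → write _, move L, go to p3
p3 | [_]_112211_   read _ → write _, move R, go to p3
p3 | _[_]112211_   read _ → write _, move R, go to p3
p3 | __[1]12211_   read 1 → write 1, move R, go to p0
p0 | __1[1]2211_   read 1 → write 2, move R, go to p1
p1 | __12[2]211_   read 2 → write 1, move L, go to p3
p3 | __1[2]1211_   read 2 → write 1, move L, go to p2
p2 | __[1]11211_   read 1 → write _, move L, go to p3
p3 | _[_]_11211_   read _ → write _, move R, go to p3
p3 | __[_]11211_   read _ → write _, move R, go to p3
p3 | ___[1]1211_   read 1 → write 1, move R, go to p0
p0 | ___1[1]211_   read 1 → write 2, move R, go to p1
p1 | ___12[2]11_   read 2 → write 1, move L, go to p3
p3 | ___1[2]111_   read 2 → write 1, move L, go to p2
p2 | ___[1]1111_   read 1 → write _, move L, go to p3
p3 | __[_]_1111_   read _ → write _, move R, go to p3
p3 | ___[_]1111_   read _ → write _, move R, go to p3
p3 | ____[1]111_   read 1 → write 1, move R, go to p0
p0 | ____1[1]11_   read 1 → write 2, move R, go to p1
p1 | ____12[1]1_   read 1 → write 2, move R, go to p1
p1 | ____122[1]_   read 1 → write 2, move R, go to p1
p1 | ____1222[_]
The non-blank tape span at halt is 1222.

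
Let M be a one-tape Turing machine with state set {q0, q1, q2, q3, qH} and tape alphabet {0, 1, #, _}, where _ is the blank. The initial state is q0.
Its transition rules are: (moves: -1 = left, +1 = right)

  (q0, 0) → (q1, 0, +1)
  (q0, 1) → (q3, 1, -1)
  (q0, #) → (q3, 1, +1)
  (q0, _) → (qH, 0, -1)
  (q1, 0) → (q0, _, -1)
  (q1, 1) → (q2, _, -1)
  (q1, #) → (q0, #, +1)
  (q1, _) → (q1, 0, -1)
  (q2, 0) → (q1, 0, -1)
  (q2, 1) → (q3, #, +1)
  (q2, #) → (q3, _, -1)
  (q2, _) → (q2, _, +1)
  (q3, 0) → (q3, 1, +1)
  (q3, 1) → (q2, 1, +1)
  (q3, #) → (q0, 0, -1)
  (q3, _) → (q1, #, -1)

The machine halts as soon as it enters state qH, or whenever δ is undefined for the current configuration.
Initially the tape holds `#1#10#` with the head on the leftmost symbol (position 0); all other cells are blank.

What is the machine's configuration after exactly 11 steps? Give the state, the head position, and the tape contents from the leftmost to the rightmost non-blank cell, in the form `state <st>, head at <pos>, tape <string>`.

state=q0 head=0 tape=[#]1#10#   (q0,#)→(q3,1,+1)
state=q3 head=1 tape=1[1]#10#   (q3,1)→(q2,1,+1)
state=q2 head=2 tape=11[#]10#   (q2,#)→(q3,_,-1)
state=q3 head=1 tape=1[1]_10#   (q3,1)→(q2,1,+1)
state=q2 head=2 tape=11[_]10#   (q2,_)→(q2,_,+1)
state=q2 head=3 tape=11_[1]0#   (q2,1)→(q3,#,+1)
state=q3 head=4 tape=11_#[0]#   (q3,0)→(q3,1,+1)
state=q3 head=5 tape=11_#1[#]   (q3,#)→(q0,0,-1)
state=q0 head=4 tape=11_#[1]0   (q0,1)→(q3,1,-1)
state=q3 head=3 tape=11_[#]10   (q3,#)→(q0,0,-1)
state=q0 head=2 tape=11[_]010   (q0,_)→(qH,0,-1)
state=qH head=1 tape=1[1]0010
After 11 steps: state qH, head at 1, tape 110010.

state qH, head at 1, tape 110010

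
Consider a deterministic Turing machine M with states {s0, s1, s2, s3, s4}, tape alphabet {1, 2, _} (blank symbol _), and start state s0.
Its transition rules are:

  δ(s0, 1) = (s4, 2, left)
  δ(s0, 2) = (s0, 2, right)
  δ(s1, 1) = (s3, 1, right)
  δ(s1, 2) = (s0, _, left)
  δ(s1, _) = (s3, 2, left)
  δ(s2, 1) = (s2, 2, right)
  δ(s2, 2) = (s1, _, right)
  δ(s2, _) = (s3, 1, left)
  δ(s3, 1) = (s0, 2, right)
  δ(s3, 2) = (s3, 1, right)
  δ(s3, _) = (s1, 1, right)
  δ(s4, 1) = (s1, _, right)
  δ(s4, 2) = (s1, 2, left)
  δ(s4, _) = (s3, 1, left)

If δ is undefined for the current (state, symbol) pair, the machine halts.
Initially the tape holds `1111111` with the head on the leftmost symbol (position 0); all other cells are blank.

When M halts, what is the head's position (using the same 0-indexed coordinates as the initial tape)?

9

s0 | __[1]111111___   read 1 → write 2, move left, go to s4
s4 | _[_]2111111___   read _ → write 1, move left, go to s3
s3 | [_]12111111___   read _ → write 1, move right, go to s1
s1 | 1[1]2111111___   read 1 → write 1, move right, go to s3
s3 | 11[2]111111___   read 2 → write 1, move right, go to s3
s3 | 111[1]11111___   read 1 → write 2, move right, go to s0
s0 | 1112[1]1111___   read 1 → write 2, move left, go to s4
s4 | 111[2]21111___   read 2 → write 2, move left, go to s1
s1 | 11[1]221111___   read 1 → write 1, move right, go to s3
s3 | 111[2]21111___   read 2 → write 1, move right, go to s3
s3 | 1111[2]1111___   read 2 → write 1, move right, go to s3
s3 | 11111[1]111___   read 1 → write 2, move right, go to s0
s0 | 111112[1]11___   read 1 → write 2, move left, go to s4
s4 | 11111[2]211___   read 2 → write 2, move left, go to s1
s1 | 1111[1]2211___   read 1 → write 1, move right, go to s3
s3 | 11111[2]211___   read 2 → write 1, move right, go to s3
s3 | 111111[2]11___   read 2 → write 1, move right, go to s3
s3 | 1111111[1]1___   read 1 → write 2, move right, go to s0
s0 | 11111112[1]___   read 1 → write 2, move left, go to s4
s4 | 1111111[2]2___   read 2 → write 2, move left, go to s1
s1 | 111111[1]22___   read 1 → write 1, move right, go to s3
s3 | 1111111[2]2___   read 2 → write 1, move right, go to s3
s3 | 11111111[2]___   read 2 → write 1, move right, go to s3
s3 | 111111111[_]__   read _ → write 1, move right, go to s1
s1 | 1111111111[_]_   read _ → write 2, move left, go to s3
s3 | 111111111[1]2_   read 1 → write 2, move right, go to s0
s0 | 1111111112[2]_   read 2 → write 2, move right, go to s0
s0 | 11111111122[_]
At halt the head is at cell 9.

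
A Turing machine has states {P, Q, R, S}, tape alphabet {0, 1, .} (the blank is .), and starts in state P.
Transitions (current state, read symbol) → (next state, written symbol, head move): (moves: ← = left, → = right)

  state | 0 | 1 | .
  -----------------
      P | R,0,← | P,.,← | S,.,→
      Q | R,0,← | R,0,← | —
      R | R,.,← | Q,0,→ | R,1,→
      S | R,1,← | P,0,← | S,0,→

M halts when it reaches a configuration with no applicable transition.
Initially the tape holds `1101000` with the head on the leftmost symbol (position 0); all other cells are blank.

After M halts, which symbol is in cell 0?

.

P | .[1]101000   read 1 → write ., move ←, go to P
P | [.].101000   read . → write ., move →, go to S
S | .[.]101000   read . → write 0, move →, go to S
S | .0[1]01000   read 1 → write 0, move ←, go to P
P | .[0]001000   read 0 → write 0, move ←, go to R
R | [.]0001000   read . → write 1, move →, go to R
R | 1[0]001000   read 0 → write ., move ←, go to R
R | [1].001000   read 1 → write 0, move →, go to Q
Q | 0[.]001000
Cell 0 holds . when M halts.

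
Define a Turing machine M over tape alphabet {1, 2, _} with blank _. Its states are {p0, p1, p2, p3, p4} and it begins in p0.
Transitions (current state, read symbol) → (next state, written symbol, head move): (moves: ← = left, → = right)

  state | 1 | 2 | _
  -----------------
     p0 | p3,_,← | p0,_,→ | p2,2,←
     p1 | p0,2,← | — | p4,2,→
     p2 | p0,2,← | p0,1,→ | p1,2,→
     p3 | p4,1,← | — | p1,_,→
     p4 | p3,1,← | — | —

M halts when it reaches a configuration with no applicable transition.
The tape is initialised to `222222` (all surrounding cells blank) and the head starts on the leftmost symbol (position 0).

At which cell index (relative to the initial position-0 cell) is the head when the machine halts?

6

state=p0 head=0 tape=[2]22222_   (p0,2)→(p0,_,→)
state=p0 head=1 tape=_[2]2222_   (p0,2)→(p0,_,→)
state=p0 head=2 tape=__[2]222_   (p0,2)→(p0,_,→)
state=p0 head=3 tape=___[2]22_   (p0,2)→(p0,_,→)
state=p0 head=4 tape=____[2]2_   (p0,2)→(p0,_,→)
state=p0 head=5 tape=_____[2]_   (p0,2)→(p0,_,→)
state=p0 head=6 tape=______[_]   (p0,_)→(p2,2,←)
state=p2 head=5 tape=_____[_]2   (p2,_)→(p1,2,→)
state=p1 head=6 tape=_____2[2]
At halt the head is at cell 6.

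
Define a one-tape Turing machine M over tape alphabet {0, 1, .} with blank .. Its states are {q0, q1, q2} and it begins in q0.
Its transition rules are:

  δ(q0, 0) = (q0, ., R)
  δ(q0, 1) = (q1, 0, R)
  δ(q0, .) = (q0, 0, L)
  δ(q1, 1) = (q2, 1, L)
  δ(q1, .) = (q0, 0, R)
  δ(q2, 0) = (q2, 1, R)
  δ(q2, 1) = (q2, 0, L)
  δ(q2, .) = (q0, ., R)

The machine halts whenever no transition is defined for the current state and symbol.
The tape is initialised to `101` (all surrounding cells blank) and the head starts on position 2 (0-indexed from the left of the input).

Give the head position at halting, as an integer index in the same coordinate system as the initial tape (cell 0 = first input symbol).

1

state=q0 head=2 tape=10[1].....   (q0,1)→(q1,0,R)
state=q1 head=3 tape=100[.]....   (q1,.)→(q0,0,R)
state=q0 head=4 tape=1000[.]...   (q0,.)→(q0,0,L)
state=q0 head=3 tape=100[0]0...   (q0,0)→(q0,.,R)
state=q0 head=4 tape=100.[0]...   (q0,0)→(q0,.,R)
state=q0 head=5 tape=100..[.]..   (q0,.)→(q0,0,L)
state=q0 head=4 tape=100.[.]0..   (q0,.)→(q0,0,L)
state=q0 head=3 tape=100[.]00..   (q0,.)→(q0,0,L)
state=q0 head=2 tape=10[0]000..   (q0,0)→(q0,.,R)
state=q0 head=3 tape=10.[0]00..   (q0,0)→(q0,.,R)
state=q0 head=4 tape=10..[0]0..   (q0,0)→(q0,.,R)
state=q0 head=5 tape=10...[0]..   (q0,0)→(q0,.,R)
state=q0 head=6 tape=10....[.].   (q0,.)→(q0,0,L)
state=q0 head=5 tape=10...[.]0.   (q0,.)→(q0,0,L)
state=q0 head=4 tape=10..[.]00.   (q0,.)→(q0,0,L)
state=q0 head=3 tape=10.[.]000.   (q0,.)→(q0,0,L)
state=q0 head=2 tape=10[.]0000.   (q0,.)→(q0,0,L)
state=q0 head=1 tape=1[0]00000.   (q0,0)→(q0,.,R)
state=q0 head=2 tape=1.[0]0000.   (q0,0)→(q0,.,R)
state=q0 head=3 tape=1..[0]000.   (q0,0)→(q0,.,R)
state=q0 head=4 tape=1...[0]00.   (q0,0)→(q0,.,R)
state=q0 head=5 tape=1....[0]0.   (q0,0)→(q0,.,R)
state=q0 head=6 tape=1.....[0].   (q0,0)→(q0,.,R)
state=q0 head=7 tape=1......[.]   (q0,.)→(q0,0,L)
state=q0 head=6 tape=1.....[.]0   (q0,.)→(q0,0,L)
state=q0 head=5 tape=1....[.]00   (q0,.)→(q0,0,L)
state=q0 head=4 tape=1...[.]000   (q0,.)→(q0,0,L)
state=q0 head=3 tape=1..[.]0000   (q0,.)→(q0,0,L)
state=q0 head=2 tape=1.[.]00000   (q0,.)→(q0,0,L)
state=q0 head=1 tape=1[.]000000   (q0,.)→(q0,0,L)
state=q0 head=0 tape=[1]0000000   (q0,1)→(q1,0,R)
state=q1 head=1 tape=0[0]000000
At halt the head is at cell 1.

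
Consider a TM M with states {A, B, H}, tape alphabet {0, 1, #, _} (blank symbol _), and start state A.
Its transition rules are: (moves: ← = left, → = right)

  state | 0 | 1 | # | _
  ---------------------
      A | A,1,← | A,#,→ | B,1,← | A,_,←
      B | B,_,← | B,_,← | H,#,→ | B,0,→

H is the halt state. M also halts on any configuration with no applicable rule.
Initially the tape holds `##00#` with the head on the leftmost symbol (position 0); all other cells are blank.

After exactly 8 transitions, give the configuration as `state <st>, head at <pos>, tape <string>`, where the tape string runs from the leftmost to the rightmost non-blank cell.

state H, head at 2, tape 000#00#

A | __[#]#00#   read # → write 1, move ←, go to B
B | _[_]1#00#   read _ → write 0, move →, go to B
B | _0[1]#00#   read 1 → write _, move ←, go to B
B | _[0]_#00#   read 0 → write _, move ←, go to B
B | [_]__#00#   read _ → write 0, move →, go to B
B | 0[_]_#00#   read _ → write 0, move →, go to B
B | 00[_]#00#   read _ → write 0, move →, go to B
B | 000[#]00#   read # → write #, move →, go to H
H | 000#[0]0#
After 8 steps: state H, head at 2, tape 000#00#.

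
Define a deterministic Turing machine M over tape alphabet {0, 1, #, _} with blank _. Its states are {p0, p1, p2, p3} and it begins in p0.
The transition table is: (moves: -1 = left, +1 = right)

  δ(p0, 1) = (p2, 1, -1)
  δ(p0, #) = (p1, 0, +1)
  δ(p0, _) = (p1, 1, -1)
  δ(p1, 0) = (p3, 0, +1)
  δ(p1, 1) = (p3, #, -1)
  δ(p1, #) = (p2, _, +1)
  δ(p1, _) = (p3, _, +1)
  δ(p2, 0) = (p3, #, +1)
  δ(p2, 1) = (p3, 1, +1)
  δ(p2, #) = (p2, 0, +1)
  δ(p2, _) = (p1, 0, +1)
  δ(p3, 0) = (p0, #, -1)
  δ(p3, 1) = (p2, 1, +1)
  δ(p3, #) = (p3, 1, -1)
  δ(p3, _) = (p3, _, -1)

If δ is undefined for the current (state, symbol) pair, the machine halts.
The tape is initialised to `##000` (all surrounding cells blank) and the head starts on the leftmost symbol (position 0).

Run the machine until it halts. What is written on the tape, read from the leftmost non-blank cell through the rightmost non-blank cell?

p0 | [#]#000_   read # → write 0, move +1, go to p1
p1 | 0[#]000_   read # → write _, move +1, go to p2
p2 | 0_[0]00_   read 0 → write #, move +1, go to p3
p3 | 0_#[0]0_   read 0 → write #, move -1, go to p0
p0 | 0_[#]#0_   read # → write 0, move +1, go to p1
p1 | 0_0[#]0_   read # → write _, move +1, go to p2
p2 | 0_0_[0]_   read 0 → write #, move +1, go to p3
p3 | 0_0_#[_]   read _ → write _, move -1, go to p3
p3 | 0_0_[#]_   read # → write 1, move -1, go to p3
p3 | 0_0[_]1_   read _ → write _, move -1, go to p3
p3 | 0_[0]_1_   read 0 → write #, move -1, go to p0
p0 | 0[_]#_1_   read _ → write 1, move -1, go to p1
p1 | [0]1#_1_   read 0 → write 0, move +1, go to p3
p3 | 0[1]#_1_   read 1 → write 1, move +1, go to p2
p2 | 01[#]_1_   read # → write 0, move +1, go to p2
p2 | 010[_]1_   read _ → write 0, move +1, go to p1
p1 | 0100[1]_   read 1 → write #, move -1, go to p3
p3 | 010[0]#_   read 0 → write #, move -1, go to p0
p0 | 01[0]##_
The non-blank tape span at halt is 010##.

010##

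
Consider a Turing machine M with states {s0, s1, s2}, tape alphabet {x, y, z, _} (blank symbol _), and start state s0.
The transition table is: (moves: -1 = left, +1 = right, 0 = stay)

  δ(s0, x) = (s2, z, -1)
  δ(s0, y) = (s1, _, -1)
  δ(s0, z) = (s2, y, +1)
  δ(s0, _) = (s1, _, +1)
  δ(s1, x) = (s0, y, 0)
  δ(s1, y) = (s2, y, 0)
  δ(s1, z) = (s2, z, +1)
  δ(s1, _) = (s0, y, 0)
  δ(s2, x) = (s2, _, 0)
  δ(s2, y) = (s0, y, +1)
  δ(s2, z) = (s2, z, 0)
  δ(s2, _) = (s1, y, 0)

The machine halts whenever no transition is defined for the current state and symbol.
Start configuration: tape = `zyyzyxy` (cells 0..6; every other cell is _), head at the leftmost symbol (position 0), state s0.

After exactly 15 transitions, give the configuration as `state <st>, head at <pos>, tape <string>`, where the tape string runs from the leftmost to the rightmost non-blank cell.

state s1, head at 7, tape yy_zyyy

state=s0 head=0 tape=[z]yyzyxy__   (s0,z)→(s2,y,+1)
state=s2 head=1 tape=y[y]yzyxy__   (s2,y)→(s0,y,+1)
state=s0 head=2 tape=yy[y]zyxy__   (s0,y)→(s1,_,-1)
state=s1 head=1 tape=y[y]_zyxy__   (s1,y)→(s2,y,0)
state=s2 head=1 tape=y[y]_zyxy__   (s2,y)→(s0,y,+1)
state=s0 head=2 tape=yy[_]zyxy__   (s0,_)→(s1,_,+1)
state=s1 head=3 tape=yy_[z]yxy__   (s1,z)→(s2,z,+1)
state=s2 head=4 tape=yy_z[y]xy__   (s2,y)→(s0,y,+1)
state=s0 head=5 tape=yy_zy[x]y__   (s0,x)→(s2,z,-1)
state=s2 head=4 tape=yy_z[y]zy__   (s2,y)→(s0,y,+1)
state=s0 head=5 tape=yy_zy[z]y__   (s0,z)→(s2,y,+1)
state=s2 head=6 tape=yy_zyy[y]__   (s2,y)→(s0,y,+1)
state=s0 head=7 tape=yy_zyyy[_]_   (s0,_)→(s1,_,+1)
state=s1 head=8 tape=yy_zyyy_[_]   (s1,_)→(s0,y,0)
state=s0 head=8 tape=yy_zyyy_[y]   (s0,y)→(s1,_,-1)
state=s1 head=7 tape=yy_zyyy[_]_
After 15 steps: state s1, head at 7, tape yy_zyyy.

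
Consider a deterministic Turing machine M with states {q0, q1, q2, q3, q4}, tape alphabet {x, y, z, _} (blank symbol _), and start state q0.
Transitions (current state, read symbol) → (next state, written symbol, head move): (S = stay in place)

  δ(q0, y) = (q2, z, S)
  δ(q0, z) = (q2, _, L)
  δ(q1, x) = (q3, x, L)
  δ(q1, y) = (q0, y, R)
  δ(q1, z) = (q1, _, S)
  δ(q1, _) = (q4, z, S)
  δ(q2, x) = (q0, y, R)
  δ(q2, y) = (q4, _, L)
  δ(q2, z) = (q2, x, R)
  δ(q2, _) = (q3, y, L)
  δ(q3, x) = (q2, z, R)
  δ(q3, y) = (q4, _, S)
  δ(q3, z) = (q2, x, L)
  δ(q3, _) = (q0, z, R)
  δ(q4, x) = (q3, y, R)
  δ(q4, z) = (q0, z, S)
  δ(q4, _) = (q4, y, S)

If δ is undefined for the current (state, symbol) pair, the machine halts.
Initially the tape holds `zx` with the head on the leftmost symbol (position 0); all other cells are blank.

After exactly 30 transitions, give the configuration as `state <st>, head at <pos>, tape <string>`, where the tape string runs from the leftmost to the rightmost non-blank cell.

state q0, head at -4, tape z____x

q0 | ____[z]x   read z → write _, move L, go to q2
q2 | ___[_]_x   read _ → write y, move L, go to q3
q3 | __[_]y_x   read _ → write z, move R, go to q0
q0 | __z[y]_x   read y → write z, move S, go to q2
q2 | __z[z]_x   read z → write x, move R, go to q2
q2 | __zx[_]x   read _ → write y, move L, go to q3
q3 | __z[x]yx   read x → write z, move R, go to q2
q2 | __zz[y]x   read y → write _, move L, go to q4
q4 | __z[z]_x   read z → write z, move S, go to q0
q0 | __z[z]_x   read z → write _, move L, go to q2
q2 | __[z]__x   read z → write x, move R, go to q2
q2 | __x[_]_x   read _ → write y, move L, go to q3
q3 | __[x]y_x   read x → write z, move R, go to q2
q2 | __z[y]_x   read y → write _, move L, go to q4
q4 | __[z]__x   read z → write z, move S, go to q0
q0 | __[z]__x   read z → write _, move L, go to q2
q2 | _[_]___x   read _ → write y, move L, go to q3
q3 | [_]y___x   read _ → write z, move R, go to q0
q0 | z[y]___x   read y → write z, move S, go to q2
q2 | z[z]___x   read z → write x, move R, go to q2
q2 | zx[_]__x   read _ → write y, move L, go to q3
q3 | z[x]y__x   read x → write z, move R, go to q2
q2 | zz[y]__x   read y → write _, move L, go to q4
q4 | z[z]___x   read z → write z, move S, go to q0
q0 | z[z]___x   read z → write _, move L, go to q2
q2 | [z]____x   read z → write x, move R, go to q2
q2 | x[_]___x   read _ → write y, move L, go to q3
q3 | [x]y___x   read x → write z, move R, go to q2
q2 | z[y]___x   read y → write _, move L, go to q4
q4 | [z]____x   read z → write z, move S, go to q0
q0 | [z]____x
After 30 steps: state q0, head at -4, tape z____x.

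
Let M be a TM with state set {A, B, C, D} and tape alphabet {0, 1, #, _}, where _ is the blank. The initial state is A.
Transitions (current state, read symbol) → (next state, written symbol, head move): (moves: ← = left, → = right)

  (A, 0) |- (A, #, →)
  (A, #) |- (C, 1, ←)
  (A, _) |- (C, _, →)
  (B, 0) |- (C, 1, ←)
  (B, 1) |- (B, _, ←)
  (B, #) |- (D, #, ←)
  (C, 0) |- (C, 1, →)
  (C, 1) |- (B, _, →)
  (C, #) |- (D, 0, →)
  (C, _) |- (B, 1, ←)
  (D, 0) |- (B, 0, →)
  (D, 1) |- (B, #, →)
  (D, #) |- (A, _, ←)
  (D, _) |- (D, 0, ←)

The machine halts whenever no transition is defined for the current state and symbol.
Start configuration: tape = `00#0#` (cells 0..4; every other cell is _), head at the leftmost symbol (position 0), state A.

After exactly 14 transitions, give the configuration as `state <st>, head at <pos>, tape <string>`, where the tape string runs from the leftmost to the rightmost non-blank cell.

state=A head=0 tape=[0]0#0#_   (A,0)→(A,#,→)
state=A head=1 tape=#[0]#0#_   (A,0)→(A,#,→)
state=A head=2 tape=##[#]0#_   (A,#)→(C,1,←)
state=C head=1 tape=#[#]10#_   (C,#)→(D,0,→)
state=D head=2 tape=#0[1]0#_   (D,1)→(B,#,→)
state=B head=3 tape=#0#[0]#_   (B,0)→(C,1,←)
state=C head=2 tape=#0[#]1#_   (C,#)→(D,0,→)
state=D head=3 tape=#00[1]#_   (D,1)→(B,#,→)
state=B head=4 tape=#00#[#]_   (B,#)→(D,#,←)
state=D head=3 tape=#00[#]#_   (D,#)→(A,_,←)
state=A head=2 tape=#0[0]_#_   (A,0)→(A,#,→)
state=A head=3 tape=#0#[_]#_   (A,_)→(C,_,→)
state=C head=4 tape=#0#_[#]_   (C,#)→(D,0,→)
state=D head=5 tape=#0#_0[_]   (D,_)→(D,0,←)
state=D head=4 tape=#0#_[0]0
After 14 steps: state D, head at 4, tape #0#_00.

state D, head at 4, tape #0#_00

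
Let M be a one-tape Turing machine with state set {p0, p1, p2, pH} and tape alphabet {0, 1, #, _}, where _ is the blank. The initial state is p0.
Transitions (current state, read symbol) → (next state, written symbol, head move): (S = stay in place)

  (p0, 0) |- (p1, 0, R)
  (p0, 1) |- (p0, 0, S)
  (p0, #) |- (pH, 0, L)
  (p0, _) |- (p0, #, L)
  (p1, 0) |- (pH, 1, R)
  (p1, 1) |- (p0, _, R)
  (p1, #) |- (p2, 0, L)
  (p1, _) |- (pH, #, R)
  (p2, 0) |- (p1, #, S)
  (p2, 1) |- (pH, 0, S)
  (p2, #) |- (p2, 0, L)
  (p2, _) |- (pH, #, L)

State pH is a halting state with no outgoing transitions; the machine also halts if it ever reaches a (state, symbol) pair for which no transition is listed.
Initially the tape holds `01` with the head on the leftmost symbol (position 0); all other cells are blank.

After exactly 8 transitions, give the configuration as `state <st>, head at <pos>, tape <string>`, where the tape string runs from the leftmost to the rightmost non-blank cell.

state=p0 head=0 tape=_[0]1_   (p0,0)→(p1,0,R)
state=p1 head=1 tape=_0[1]_   (p1,1)→(p0,_,R)
state=p0 head=2 tape=_0_[_]   (p0,_)→(p0,#,L)
state=p0 head=1 tape=_0[_]#   (p0,_)→(p0,#,L)
state=p0 head=0 tape=_[0]##   (p0,0)→(p1,0,R)
state=p1 head=1 tape=_0[#]#   (p1,#)→(p2,0,L)
state=p2 head=0 tape=_[0]0#   (p2,0)→(p1,#,S)
state=p1 head=0 tape=_[#]0#   (p1,#)→(p2,0,L)
state=p2 head=-1 tape=[_]00#
After 8 steps: state p2, head at -1, tape 00#.

state p2, head at -1, tape 00#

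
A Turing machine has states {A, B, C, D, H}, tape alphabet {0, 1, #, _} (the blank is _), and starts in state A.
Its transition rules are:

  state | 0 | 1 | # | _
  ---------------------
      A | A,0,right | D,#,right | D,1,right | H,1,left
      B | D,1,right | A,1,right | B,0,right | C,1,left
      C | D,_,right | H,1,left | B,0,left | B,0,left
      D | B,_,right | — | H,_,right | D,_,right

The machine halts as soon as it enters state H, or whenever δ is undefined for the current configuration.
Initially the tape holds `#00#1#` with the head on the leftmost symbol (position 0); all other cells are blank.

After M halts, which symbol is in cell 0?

1

state=A head=0 tape=[#]00#1#   (A,#)→(D,1,right)
state=D head=1 tape=1[0]0#1#   (D,0)→(B,_,right)
state=B head=2 tape=1_[0]#1#   (B,0)→(D,1,right)
state=D head=3 tape=1_1[#]1#   (D,#)→(H,_,right)
state=H head=4 tape=1_1_[1]#
Cell 0 holds 1 when M halts.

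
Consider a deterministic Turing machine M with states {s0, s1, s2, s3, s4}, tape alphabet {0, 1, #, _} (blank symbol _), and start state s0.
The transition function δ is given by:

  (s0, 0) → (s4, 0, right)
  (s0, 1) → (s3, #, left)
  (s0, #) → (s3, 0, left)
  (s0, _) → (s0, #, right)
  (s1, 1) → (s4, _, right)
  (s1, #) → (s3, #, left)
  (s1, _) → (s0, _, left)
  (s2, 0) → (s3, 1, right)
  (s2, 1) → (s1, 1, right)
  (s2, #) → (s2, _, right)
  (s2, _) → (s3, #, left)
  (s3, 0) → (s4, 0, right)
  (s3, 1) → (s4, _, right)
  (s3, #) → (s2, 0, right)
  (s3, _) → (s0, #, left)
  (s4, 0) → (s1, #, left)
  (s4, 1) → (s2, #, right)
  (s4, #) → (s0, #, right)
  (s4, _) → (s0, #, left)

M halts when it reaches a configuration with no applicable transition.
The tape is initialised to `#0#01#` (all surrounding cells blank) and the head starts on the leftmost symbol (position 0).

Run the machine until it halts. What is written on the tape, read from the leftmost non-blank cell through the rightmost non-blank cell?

s0 | __[#]0#01#   read # → write 0, move left, go to s3
s3 | _[_]00#01#   read _ → write #, move left, go to s0
s0 | [_]#00#01#   read _ → write #, move right, go to s0
s0 | #[#]00#01#   read # → write 0, move left, go to s3
s3 | [#]000#01#   read # → write 0, move right, go to s2
s2 | 0[0]00#01#   read 0 → write 1, move right, go to s3
s3 | 01[0]0#01#   read 0 → write 0, move right, go to s4
s4 | 010[0]#01#   read 0 → write #, move left, go to s1
s1 | 01[0]##01#
The non-blank tape span at halt is 010##01#.

010##01#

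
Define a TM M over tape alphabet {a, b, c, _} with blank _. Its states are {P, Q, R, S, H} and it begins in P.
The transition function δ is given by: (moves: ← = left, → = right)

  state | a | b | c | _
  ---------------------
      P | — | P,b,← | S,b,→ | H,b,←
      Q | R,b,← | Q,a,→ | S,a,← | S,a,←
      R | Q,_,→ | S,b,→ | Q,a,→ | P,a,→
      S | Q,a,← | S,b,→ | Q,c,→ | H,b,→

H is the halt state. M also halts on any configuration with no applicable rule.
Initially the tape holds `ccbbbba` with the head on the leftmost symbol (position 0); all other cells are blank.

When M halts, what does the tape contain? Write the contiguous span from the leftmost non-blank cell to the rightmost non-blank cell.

bc___baaa

state=P head=0 tape=[c]cbbbba__   (P,c)→(S,b,→)
state=S head=1 tape=b[c]bbbba__   (S,c)→(Q,c,→)
state=Q head=2 tape=bc[b]bbba__   (Q,b)→(Q,a,→)
state=Q head=3 tape=bca[b]bba__   (Q,b)→(Q,a,→)
state=Q head=4 tape=bcaa[b]ba__   (Q,b)→(Q,a,→)
state=Q head=5 tape=bcaaa[b]a__   (Q,b)→(Q,a,→)
state=Q head=6 tape=bcaaaa[a]__   (Q,a)→(R,b,←)
state=R head=5 tape=bcaaa[a]b__   (R,a)→(Q,_,→)
state=Q head=6 tape=bcaaa_[b]__   (Q,b)→(Q,a,→)
state=Q head=7 tape=bcaaa_a[_]_   (Q,_)→(S,a,←)
state=S head=6 tape=bcaaa_[a]a_   (S,a)→(Q,a,←)
state=Q head=5 tape=bcaaa[_]aa_   (Q,_)→(S,a,←)
state=S head=4 tape=bcaa[a]aaa_   (S,a)→(Q,a,←)
state=Q head=3 tape=bca[a]aaaa_   (Q,a)→(R,b,←)
state=R head=2 tape=bc[a]baaaa_   (R,a)→(Q,_,→)
state=Q head=3 tape=bc_[b]aaaa_   (Q,b)→(Q,a,→)
state=Q head=4 tape=bc_a[a]aaa_   (Q,a)→(R,b,←)
state=R head=3 tape=bc_[a]baaa_   (R,a)→(Q,_,→)
state=Q head=4 tape=bc__[b]aaa_   (Q,b)→(Q,a,→)
state=Q head=5 tape=bc__a[a]aa_   (Q,a)→(R,b,←)
state=R head=4 tape=bc__[a]baa_   (R,a)→(Q,_,→)
state=Q head=5 tape=bc___[b]aa_   (Q,b)→(Q,a,→)
state=Q head=6 tape=bc___a[a]a_   (Q,a)→(R,b,←)
state=R head=5 tape=bc___[a]ba_   (R,a)→(Q,_,→)
state=Q head=6 tape=bc____[b]a_   (Q,b)→(Q,a,→)
state=Q head=7 tape=bc____a[a]_   (Q,a)→(R,b,←)
state=R head=6 tape=bc____[a]b_   (R,a)→(Q,_,→)
state=Q head=7 tape=bc_____[b]_   (Q,b)→(Q,a,→)
state=Q head=8 tape=bc_____a[_]   (Q,_)→(S,a,←)
state=S head=7 tape=bc_____[a]a   (S,a)→(Q,a,←)
state=Q head=6 tape=bc____[_]aa   (Q,_)→(S,a,←)
state=S head=5 tape=bc___[_]aaa   (S,_)→(H,b,→)
state=H head=6 tape=bc___b[a]aa
The non-blank tape span at halt is bc___baaa.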